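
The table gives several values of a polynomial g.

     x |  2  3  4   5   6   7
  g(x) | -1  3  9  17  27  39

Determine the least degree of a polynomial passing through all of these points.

Forward differences of the values at x = 2, 3, 4, 5, 6, 7:
  g  : -1  3  9  17  27  39
  Δ  : 4  6  8  10  12
  Δ^2: 2  2  2  2
  Δ^3: 0  0  0
  Δ^4: 0  0
  Δ^5: 0
The second differences are constant (2) and nonzero, while all higher differences vanish, so the minimal degree is 2.

2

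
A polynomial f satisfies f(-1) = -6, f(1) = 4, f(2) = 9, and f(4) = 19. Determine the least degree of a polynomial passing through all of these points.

Divided differences on the nodes -1, 1, 2, 4:
  order 0: -6  4  9  19
  order 1: 5  5  5
  order 2: 0  0
  order 3: 0
The order-1 divided differences are all 5 (nonzero) and every higher order vanishes, so the data lies on a polynomial of degree exactly 1.

1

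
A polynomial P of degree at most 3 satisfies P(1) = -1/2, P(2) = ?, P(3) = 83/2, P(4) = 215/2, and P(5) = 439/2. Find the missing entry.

19/2

On equispaced nodes a degree-3 polynomial has vanishing fourth forward difference, so
  P(1) - 4·P(2) + 6·P(3) - 4·P(4) + P(5) = 0.
Substituting the known values and solving for P(2):
  -4·P(2) = -38
  P(2) = 19/2.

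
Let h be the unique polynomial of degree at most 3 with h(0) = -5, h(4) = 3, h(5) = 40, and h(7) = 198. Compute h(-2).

Write h(s) = as^3 + bs^2 + cs + d. Substituting each data point gives a linear system:
  d = -5
  64a + 16b + 4c + d = 3
  125a + 25b + 5c + d = 40
  343a + 49b + 7c + d = 198
Solving the system yields a = 1, b = -2, c = -6, d = -5.
So h(s) = s^3 - 2s^2 - 6s - 5.
Then h(-2) = -9.

-9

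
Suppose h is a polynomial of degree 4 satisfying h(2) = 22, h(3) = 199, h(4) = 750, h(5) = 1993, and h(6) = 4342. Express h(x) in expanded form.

Using the Lagrange interpolation formula with nodes 2, 3, 4, 5, 6:
  L_0(x) = (x - 3)(x - 4)(x - 5)(x - 6) / 24
  L_1(x) = (x - 2)(x - 4)(x - 5)(x - 6) / -6
  L_2(x) = (x - 2)(x - 3)(x - 5)(x - 6) / 4
  L_3(x) = (x - 2)(x - 3)(x - 4)(x - 6) / -6
  L_4(x) = (x - 2)(x - 3)(x - 4)(x - 5) / 24
Then h(x) = 22·L_0(x) + 199·L_1(x) + 750·L_2(x) + 1993·L_3(x) + 4342·L_4(x).
Expanding and collecting terms gives h(x) = 4x^4 - 3x^3 - 6x^2 + 4x - 2.
Check: h(3) = 199. ✓

h(x) = 4x^4 - 3x^3 - 6x^2 + 4x - 2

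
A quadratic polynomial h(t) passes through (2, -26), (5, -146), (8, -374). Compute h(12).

-846

Forward differences of the values at t = 2, 5, 8:
  h  : -26  -146  -374
  Δ  : -120  -228
  Δ^2: -108
The second differences are constant, confirming degree 2.
Interpolating (Newton forward form) and evaluating at t = 12 gives h(12) = -846.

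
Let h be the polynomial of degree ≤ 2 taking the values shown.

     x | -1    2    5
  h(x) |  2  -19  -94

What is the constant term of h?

Write h(x) = ax^2 + bx + c. Substituting each data point gives a linear system:
  a - b + c = 2
  4a + 2b + c = -19
  25a + 5b + c = -94
Solving the system yields a = -3, b = -4, c = 1.
So h(x) = -3x^2 - 4x + 1.
The constant term is 1.

1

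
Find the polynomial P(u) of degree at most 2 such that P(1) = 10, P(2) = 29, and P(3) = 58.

P(u) = 5u^2 + 4u + 1

Write P(u) = au^2 + bu + c. Substituting each data point gives a linear system:
  a + b + c = 10
  4a + 2b + c = 29
  9a + 3b + c = 58
Solving the system yields a = 5, b = 4, c = 1.
So P(u) = 5u^2 + 4u + 1.
Check: P(2) = 29. ✓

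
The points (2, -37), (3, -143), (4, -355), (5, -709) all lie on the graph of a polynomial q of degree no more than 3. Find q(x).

Write q(x) = ax^3 + bx^2 + cx + d. Substituting each data point gives a linear system:
  8a + 4b + 2c + d = -37
  27a + 9b + 3c + d = -143
  64a + 16b + 4c + d = -355
  125a + 25b + 5c + d = -709
Solving the system yields a = -6, b = 1, c = 3, d = 1.
So q(x) = -6x^3 + x^2 + 3x + 1.
Check: q(5) = -709. ✓

q(x) = -6x^3 + x^2 + 3x + 1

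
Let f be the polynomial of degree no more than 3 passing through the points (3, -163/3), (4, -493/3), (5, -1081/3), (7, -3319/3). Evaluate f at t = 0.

-1/3

Using the Lagrange interpolation formula with nodes 3, 4, 5, 7:
  L_0(t) = (t - 4)(t - 5)(t - 7) / -8
  L_1(t) = (t - 3)(t - 5)(t - 7) / 3
  L_2(t) = (t - 3)(t - 4)(t - 7) / -4
  L_3(t) = (t - 3)(t - 4)(t - 5) / 24
Then f(t) = -163/3·L_0(t) - 493/3·L_1(t) - 1081/3·L_2(t) - 3319/3·L_3(t).
Expanding and collecting terms gives f(t) = -4t^3 + 5t^2 + 3t - 1/3.
Evaluating at t = 0: f(0) = -1/3.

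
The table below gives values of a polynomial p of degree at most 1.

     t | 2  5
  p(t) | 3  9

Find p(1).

Write p(t) = at + b. Substituting each data point gives a linear system:
  2a + b = 3
  5a + b = 9
Solving the system yields a = 2, b = -1.
So p(t) = 2t - 1.
Then p(1) = 1.

1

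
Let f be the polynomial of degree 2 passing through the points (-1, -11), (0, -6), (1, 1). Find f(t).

Write f(t) = at^2 + bt + c. Substituting each data point gives a linear system:
  a - b + c = -11
  c = -6
  a + b + c = 1
Solving the system yields a = 1, b = 6, c = -6.
So f(t) = t² + 6t - 6.
Check: f(0) = -6. ✓

f(t) = t^2 + 6t - 6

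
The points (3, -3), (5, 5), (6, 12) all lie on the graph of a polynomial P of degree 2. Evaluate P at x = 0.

0

Write P(x) = ax^2 + bx + c. Substituting each data point gives a linear system:
  9a + 3b + c = -3
  25a + 5b + c = 5
  36a + 6b + c = 12
Solving the system yields a = 1, b = -4, c = 0.
So P(x) = x^2 - 4x.
Then P(0) = 0.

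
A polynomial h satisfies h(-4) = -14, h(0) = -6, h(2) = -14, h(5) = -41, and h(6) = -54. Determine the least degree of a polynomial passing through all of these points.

Divided differences on the nodes -4, 0, 2, 5, 6:
  order 0: -14  -6  -14  -41  -54
  order 1: 2  -4  -9  -13
  order 2: -1  -1  -1
  order 3: 0  0
  order 4: 0
The order-2 divided differences are all -1 (nonzero) and every higher order vanishes, so the data lies on a polynomial of degree exactly 2.

2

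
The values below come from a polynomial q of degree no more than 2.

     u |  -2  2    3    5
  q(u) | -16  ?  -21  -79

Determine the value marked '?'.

-4

The 3 known points determine the degree-2 polynomial uniquely.
Write q(u) = au^2 + bu + c. Substituting each data point gives a linear system:
  4a - 2b + c = -16
  9a + 3b + c = -21
  25a + 5b + c = -79
Solving the system yields a = -4, b = 3, c = 6.
So q(u) = -4u^2 + 3u + 6.
Then q(2) = -4.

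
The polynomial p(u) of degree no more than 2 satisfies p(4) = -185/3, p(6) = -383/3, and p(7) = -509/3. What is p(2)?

Write p(u) = au^2 + bu + c. Substituting each data point gives a linear system:
  16a + 4b + c = -185/3
  36a + 6b + c = -383/3
  49a + 7b + c = -509/3
Solving the system yields a = -3, b = -3, c = -5/3.
So p(u) = -3u² - 3u - 5/3.
Then p(2) = -59/3.

-59/3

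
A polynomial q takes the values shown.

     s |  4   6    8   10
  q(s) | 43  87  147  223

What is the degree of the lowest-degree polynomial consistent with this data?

Forward differences of the values at s = 4, 6, 8, 10:
  q  : 43  87  147  223
  Δ  : 44  60  76
  Δ^2: 16  16
  Δ^3: 0
The second differences are constant (16) and nonzero, while all higher differences vanish, so the minimal degree is 2.

2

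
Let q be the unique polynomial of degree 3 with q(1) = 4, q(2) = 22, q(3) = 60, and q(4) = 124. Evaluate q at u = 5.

220

Forward differences of the values at u = 1, 2, 3, 4:
  q  : 4  22  60  124
  Δ  : 18  38  64
  Δ^2: 20  26
  Δ^3: 6
The third differences are constant, confirming degree 3.
Interpolating (Newton forward form) and evaluating at u = 5 gives q(5) = 220.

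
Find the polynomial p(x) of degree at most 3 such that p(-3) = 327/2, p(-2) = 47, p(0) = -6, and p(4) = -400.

p(x) = -6x^3 - (5/2)x - 6

Write p(x) = ax^3 + bx^2 + cx + d. Substituting each data point gives a linear system:
  -27a + 9b - 3c + d = 327/2
  -8a + 4b - 2c + d = 47
  d = -6
  64a + 16b + 4c + d = -400
Solving the system yields a = -6, b = 0, c = -5/2, d = -6.
So p(x) = -6x^3 - (5/2)x - 6.
Check: p(-2) = 47. ✓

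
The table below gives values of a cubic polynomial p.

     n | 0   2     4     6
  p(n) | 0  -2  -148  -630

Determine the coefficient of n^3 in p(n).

Write p(n) = an^3 + bn^2 + cn + d. Substituting each data point gives a linear system:
  d = 0
  8a + 4b + 2c + d = -2
  64a + 16b + 4c + d = -148
  216a + 36b + 6c + d = -630
Solving the system yields a = -4, b = 6, c = 3, d = 0.
So p(n) = -4n^3 + 6n^2 + 3n.
The leading coefficient is -4.

-4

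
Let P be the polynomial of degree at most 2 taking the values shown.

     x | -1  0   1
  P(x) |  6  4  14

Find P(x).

P(x) = 6x^2 + 4x + 4

Using the Lagrange interpolation formula with nodes -1, 0, 1:
  L_0(x) = x(x - 1) / 2
  L_1(x) = (x + 1)(x - 1) / -1
  L_2(x) = (x + 1)x / 2
Then P(x) = 6·L_0(x) + 4·L_1(x) + 14·L_2(x).
Expanding and collecting terms gives P(x) = 6x^2 + 4x + 4.
Check: P(-1) = 6. ✓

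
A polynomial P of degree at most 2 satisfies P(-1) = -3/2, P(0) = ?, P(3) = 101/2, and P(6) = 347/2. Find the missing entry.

The 3 known points determine the degree-2 polynomial uniquely.
Write P(t) = at^2 + bt + c. Substituting each data point gives a linear system:
  a - b + c = -3/2
  9a + 3b + c = 101/2
  36a + 6b + c = 347/2
Solving the system yields a = 4, b = 5, c = -1/2.
So P(t) = 4t^2 + 5t - 1/2.
Then P(0) = -1/2.

-1/2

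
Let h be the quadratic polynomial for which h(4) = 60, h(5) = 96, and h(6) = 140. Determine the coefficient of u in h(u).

Write h(u) = au^2 + bu + c. Substituting each data point gives a linear system:
  16a + 4b + c = 60
  25a + 5b + c = 96
  36a + 6b + c = 140
Solving the system yields a = 4, b = 0, c = -4.
So h(u) = 4u^2 - 4.
The coefficient of u is 0.

0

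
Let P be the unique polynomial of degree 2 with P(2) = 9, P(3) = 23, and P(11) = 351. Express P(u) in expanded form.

Write P(u) = au^2 + bu + c. Substituting each data point gives a linear system:
  4a + 2b + c = 9
  9a + 3b + c = 23
  121a + 11b + c = 351
Solving the system yields a = 3, b = -1, c = -1.
So P(u) = 3u^2 - u - 1.
Check: P(3) = 23. ✓

P(u) = 3u^2 - u - 1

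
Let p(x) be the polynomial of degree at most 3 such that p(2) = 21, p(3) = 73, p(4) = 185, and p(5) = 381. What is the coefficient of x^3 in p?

Write p(x) = ax^3 + bx^2 + cx + d. Substituting each data point gives a linear system:
  8a + 4b + 2c + d = 21
  27a + 9b + 3c + d = 73
  64a + 16b + 4c + d = 185
  125a + 25b + 5c + d = 381
Solving the system yields a = 4, b = -6, c = 6, d = 1.
So p(x) = 4x^3 - 6x^2 + 6x + 1.
The leading coefficient is 4.

4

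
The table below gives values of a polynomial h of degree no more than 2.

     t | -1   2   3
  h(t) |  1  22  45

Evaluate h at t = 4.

Using the Lagrange interpolation formula with nodes -1, 2, 3:
  L_0(t) = (t - 2)(t - 3) / 12
  L_1(t) = (t + 1)(t - 3) / -3
  L_2(t) = (t + 1)(t - 2) / 4
Then h(t) = 1·L_0(t) + 22·L_1(t) + 45·L_2(t).
Expanding and collecting terms gives h(t) = 4t^2 + 3t.
Evaluating at t = 4: h(4) = 76.

76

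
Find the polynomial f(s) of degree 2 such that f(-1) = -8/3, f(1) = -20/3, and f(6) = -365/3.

Write f(s) = as^2 + bs + c. Substituting each data point gives a linear system:
  a - b + c = -8/3
  a + b + c = -20/3
  36a + 6b + c = -365/3
Solving the system yields a = -3, b = -2, c = -5/3.
So f(s) = -3s^2 - 2s - 5/3.
Check: f(6) = -365/3. ✓

f(s) = -3s^2 - 2s - 5/3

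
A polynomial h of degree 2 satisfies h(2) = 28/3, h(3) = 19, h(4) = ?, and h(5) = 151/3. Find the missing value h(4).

98/3

On equispaced nodes a degree-2 polynomial has vanishing third forward difference, so
  - h(2) + 3·h(3) - 3·h(4) + h(5) = 0.
Substituting the known values and solving for h(4):
  -3·h(4) = -98
  h(4) = 98/3.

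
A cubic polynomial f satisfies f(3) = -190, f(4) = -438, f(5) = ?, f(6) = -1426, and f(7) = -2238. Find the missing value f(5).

On equispaced nodes a degree-3 polynomial has vanishing fourth forward difference, so
  f(3) - 4·f(4) + 6·f(5) - 4·f(6) + f(7) = 0.
Substituting the known values and solving for f(5):
  6·f(5) = -5028
  f(5) = -838.

-838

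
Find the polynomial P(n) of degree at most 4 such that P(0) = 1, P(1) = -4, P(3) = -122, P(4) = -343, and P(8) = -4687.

Using the Lagrange interpolation formula with nodes 0, 1, 3, 4, 8:
  L_0(n) = (n - 1)(n - 3)(n - 4)(n - 8) / 96
  L_1(n) = n(n - 3)(n - 4)(n - 8) / -42
  L_2(n) = n(n - 1)(n - 4)(n - 8) / 30
  L_3(n) = n(n - 1)(n - 3)(n - 8) / -48
  L_4(n) = n(n - 1)(n - 3)(n - 4) / 1120
Then P(n) = 1·L_0(n) - 4·L_1(n) - 122·L_2(n) - 343·L_3(n) - 4687·L_4(n).
Expanding and collecting terms gives P(n) = -n^4 - n^3 - n^2 - 2n + 1.
Check: P(4) = -343. ✓

P(n) = -n^4 - n^3 - n^2 - 2n + 1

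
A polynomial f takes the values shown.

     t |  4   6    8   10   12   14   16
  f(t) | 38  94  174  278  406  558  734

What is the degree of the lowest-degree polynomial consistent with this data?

2

Forward differences of the values at t = 4, 6, 8, 10, 12, 14, 16:
  f  : 38  94  174  278  406  558  734
  Δ  : 56  80  104  128  152  176
  Δ^2: 24  24  24  24  24
  Δ^3: 0  0  0  0
  Δ^4: 0  0  0
  Δ^5: 0  0
  Δ^6: 0
The second differences are constant (24) and nonzero, while all higher differences vanish, so the minimal degree is 2.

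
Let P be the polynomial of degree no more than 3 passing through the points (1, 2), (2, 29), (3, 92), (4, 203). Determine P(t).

Write P(t) = at^3 + bt^2 + ct + d. Substituting each data point gives a linear system:
  a + b + c + d = 2
  8a + 4b + 2c + d = 29
  27a + 9b + 3c + d = 92
  64a + 16b + 4c + d = 203
Solving the system yields a = 2, b = 6, c = -5, d = -1.
So P(t) = 2t^3 + 6t^2 - 5t - 1.
Check: P(2) = 29. ✓

P(t) = 2t^3 + 6t^2 - 5t - 1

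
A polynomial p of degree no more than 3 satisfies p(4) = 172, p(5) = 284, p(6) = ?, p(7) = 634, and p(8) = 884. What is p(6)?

436

The 4 known points determine the degree-3 polynomial uniquely.
Write p(t) = at^3 + bt^2 + ct + d. Substituting each data point gives a linear system:
  64a + 16b + 4c + d = 172
  125a + 25b + 5c + d = 284
  343a + 49b + 7c + d = 634
  512a + 64b + 8c + d = 884
Solving the system yields a = 1, b = 5, c = 6, d = 4.
So p(t) = t^3 + 5t^2 + 6t + 4.
Then p(6) = 436.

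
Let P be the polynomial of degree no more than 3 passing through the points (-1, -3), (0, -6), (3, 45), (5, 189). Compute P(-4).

Using the Lagrange interpolation formula with nodes -1, 0, 3, 5:
  L_0(t) = t(t - 3)(t - 5) / -24
  L_1(t) = (t + 1)(t - 3)(t - 5) / 15
  L_2(t) = (t + 1)t(t - 5) / -24
  L_3(t) = (t + 1)t(t - 3) / 60
Then P(t) = -3·L_0(t) - 6·L_1(t) + 45·L_2(t) + 189·L_3(t).
Expanding and collecting terms gives P(t) = t^3 + 3t^2 - t - 6.
Evaluating at t = -4: P(-4) = -18.

-18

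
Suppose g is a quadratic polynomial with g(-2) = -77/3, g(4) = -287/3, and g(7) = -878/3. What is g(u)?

g(u) = -6u^2 + (1/3)u - 1

Write g(u) = au^2 + bu + c. Substituting each data point gives a linear system:
  4a - 2b + c = -77/3
  16a + 4b + c = -287/3
  49a + 7b + c = -878/3
Solving the system yields a = -6, b = 1/3, c = -1.
So g(u) = -6u² + (1/3)u - 1.
Check: g(4) = -287/3. ✓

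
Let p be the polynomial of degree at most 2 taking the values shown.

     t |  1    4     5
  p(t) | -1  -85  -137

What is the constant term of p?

Write p(t) = at^2 + bt + c. Substituting each data point gives a linear system:
  a + b + c = -1
  16a + 4b + c = -85
  25a + 5b + c = -137
Solving the system yields a = -6, b = 2, c = 3.
So p(t) = -6t² + 2t + 3.
The constant term is 3.

3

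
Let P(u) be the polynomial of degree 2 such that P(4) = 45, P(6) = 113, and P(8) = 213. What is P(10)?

Forward differences of the values at u = 4, 6, 8:
  P  : 45  113  213
  Δ  : 68  100
  Δ^2: 32
The second differences are constant, confirming degree 2.
Interpolating (Newton forward form) and evaluating at u = 10 gives P(10) = 345.

345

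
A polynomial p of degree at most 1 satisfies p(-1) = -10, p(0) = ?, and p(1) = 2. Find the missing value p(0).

-4

On equispaced nodes a degree-1 polynomial has vanishing second forward difference, so
  p(-1) - 2·p(0) + p(1) = 0.
Substituting the known values and solving for p(0):
  -2·p(0) = 8
  p(0) = -4.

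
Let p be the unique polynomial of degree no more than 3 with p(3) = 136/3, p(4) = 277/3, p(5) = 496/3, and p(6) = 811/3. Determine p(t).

Write p(t) = at^3 + bt^2 + ct + d. Substituting each data point gives a linear system:
  27a + 9b + 3c + d = 136/3
  64a + 16b + 4c + d = 277/3
  125a + 25b + 5c + d = 496/3
  216a + 36b + 6c + d = 811/3
Solving the system yields a = 1, b = 1, c = 3, d = 1/3.
So p(t) = t³ + t² + 3t + 1/3.
Check: p(3) = 136/3. ✓

p(t) = t^3 + t^2 + 3t + 1/3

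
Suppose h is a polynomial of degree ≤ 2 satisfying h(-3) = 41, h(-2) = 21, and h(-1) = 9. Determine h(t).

Using the Lagrange interpolation formula with nodes -3, -2, -1:
  L_0(t) = (t + 2)(t + 1) / 2
  L_1(t) = (t + 3)(t + 1) / -1
  L_2(t) = (t + 3)(t + 2) / 2
Then h(t) = 41·L_0(t) + 21·L_1(t) + 9·L_2(t).
Expanding and collecting terms gives h(t) = 4t^2 + 5.
Check: h(-2) = 21. ✓

h(t) = 4t^2 + 5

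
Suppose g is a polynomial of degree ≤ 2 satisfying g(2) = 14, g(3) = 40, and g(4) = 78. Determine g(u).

Write g(u) = au^2 + bu + c. Substituting each data point gives a linear system:
  4a + 2b + c = 14
  9a + 3b + c = 40
  16a + 4b + c = 78
Solving the system yields a = 6, b = -4, c = -2.
So g(u) = 6u^2 - 4u - 2.
Check: g(4) = 78. ✓

g(u) = 6u^2 - 4u - 2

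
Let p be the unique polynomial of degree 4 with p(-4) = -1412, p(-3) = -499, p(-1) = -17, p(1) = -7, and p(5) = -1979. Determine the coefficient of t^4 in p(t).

Write p(t) = at^4 + bt^3 + ct^2 + dt + e. Substituting each data point gives a linear system:
  256a - 64b + 16c - 4d + e = -1412
  81a - 27b + 9c - 3d + e = -499
  a - b + c - d + e = -17
  a + b + c + d + e = -7
  625a + 125b + 25c + 5d + e = -1979
Solving the system yields a = -4, b = 5, c = -4, d = 0, e = -4.
So p(t) = -4t^4 + 5t^3 - 4t^2 - 4.
The leading coefficient is -4.

-4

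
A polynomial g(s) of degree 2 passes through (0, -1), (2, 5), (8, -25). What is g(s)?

g(s) = -s^2 + 5s - 1

Write g(s) = as^2 + bs + c. Substituting each data point gives a linear system:
  c = -1
  4a + 2b + c = 5
  64a + 8b + c = -25
Solving the system yields a = -1, b = 5, c = -1.
So g(s) = -s^2 + 5s - 1.
Check: g(0) = -1. ✓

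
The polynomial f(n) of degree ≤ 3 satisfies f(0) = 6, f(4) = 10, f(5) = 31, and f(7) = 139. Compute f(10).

Using the Lagrange interpolation formula with nodes 0, 4, 5, 7:
  L_0(n) = (n - 4)(n - 5)(n - 7) / -140
  L_1(n) = n(n - 5)(n - 7) / 12
  L_2(n) = n(n - 4)(n - 7) / -10
  L_3(n) = n(n - 4)(n - 5) / 42
Then f(n) = 6·L_0(n) + 10·L_1(n) + 31·L_2(n) + 139·L_3(n).
Expanding and collecting terms gives f(n) = n³ - 5n² + 5n + 6.
Evaluating at n = 10: f(10) = 556.

556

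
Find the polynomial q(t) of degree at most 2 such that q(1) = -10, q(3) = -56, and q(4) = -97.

Write q(t) = at^2 + bt + c. Substituting each data point gives a linear system:
  a + b + c = -10
  9a + 3b + c = -56
  16a + 4b + c = -97
Solving the system yields a = -6, b = 1, c = -5.
So q(t) = -6t^2 + t - 5.
Check: q(4) = -97. ✓

q(t) = -6t^2 + t - 5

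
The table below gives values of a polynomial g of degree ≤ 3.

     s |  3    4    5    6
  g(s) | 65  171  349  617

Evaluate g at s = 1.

-3

Write g(s) = as^3 + bs^2 + cs + d. Substituting each data point gives a linear system:
  27a + 9b + 3c + d = 65
  64a + 16b + 4c + d = 171
  125a + 25b + 5c + d = 349
  216a + 36b + 6c + d = 617
Solving the system yields a = 3, b = 0, c = -5, d = -1.
So g(s) = 3s^3 - 5s - 1.
Then g(1) = -3.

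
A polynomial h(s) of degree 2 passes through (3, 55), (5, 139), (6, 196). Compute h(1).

Write h(s) = as^2 + bs + c. Substituting each data point gives a linear system:
  9a + 3b + c = 55
  25a + 5b + c = 139
  36a + 6b + c = 196
Solving the system yields a = 5, b = 2, c = 4.
So h(s) = 5s^2 + 2s + 4.
Then h(1) = 11.

11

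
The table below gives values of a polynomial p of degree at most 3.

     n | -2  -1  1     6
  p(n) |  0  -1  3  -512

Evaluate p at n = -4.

Using the Lagrange interpolation formula with nodes -2, -1, 1, 6:
  L_0(n) = (n + 1)(n - 1)(n - 6) / -24
  L_1(n) = (n + 2)(n - 1)(n - 6) / 14
  L_2(n) = (n + 2)(n + 1)(n - 6) / -30
  L_3(n) = (n + 2)(n + 1)(n - 1) / 280
Then p(n) = 0·L_0(n) - 1·L_1(n) + 3·L_2(n) - 512·L_3(n).
Expanding and collecting terms gives p(n) = -2n^3 - 3n^2 + 4n + 4.
Evaluating at n = -4: p(-4) = 68.

68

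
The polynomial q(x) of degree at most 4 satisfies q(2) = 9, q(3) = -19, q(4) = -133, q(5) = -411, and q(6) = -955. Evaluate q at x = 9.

-5563

Forward differences of the values at x = 2, 3, 4, 5, 6:
  q  : 9  -19  -133  -411  -955
  Δ  : -28  -114  -278  -544
  Δ^2: -86  -164  -266
  Δ^3: -78  -102
  Δ^4: -24
The fourth differences are constant, confirming degree 4.
Interpolating (Newton forward form) and evaluating at x = 9 gives q(9) = -5563.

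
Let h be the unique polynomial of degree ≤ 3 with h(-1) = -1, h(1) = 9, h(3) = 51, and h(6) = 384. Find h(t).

h(t) = 2t^3 - 2t^2 + 3t + 6

Write h(t) = at^3 + bt^2 + ct + d. Substituting each data point gives a linear system:
  -a + b - c + d = -1
  a + b + c + d = 9
  27a + 9b + 3c + d = 51
  216a + 36b + 6c + d = 384
Solving the system yields a = 2, b = -2, c = 3, d = 6.
So h(t) = 2t³ - 2t² + 3t + 6.
Check: h(3) = 51. ✓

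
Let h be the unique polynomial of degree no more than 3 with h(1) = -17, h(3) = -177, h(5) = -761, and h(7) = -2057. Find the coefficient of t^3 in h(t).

-6

Write h(t) = at^3 + bt^2 + ct + d. Substituting each data point gives a linear system:
  a + b + c + d = -17
  27a + 9b + 3c + d = -177
  125a + 25b + 5c + d = -761
  343a + 49b + 7c + d = -2057
Solving the system yields a = -6, b = 1, c = -6, d = -6.
So h(t) = -6t³ + t² - 6t - 6.
The leading coefficient is -6.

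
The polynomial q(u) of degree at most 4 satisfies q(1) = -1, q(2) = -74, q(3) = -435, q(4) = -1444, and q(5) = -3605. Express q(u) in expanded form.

Write q(u) = au^4 + bu^3 + cu^2 + du + e. Substituting each data point gives a linear system:
  a + b + c + d + e = -1
  16a + 8b + 4c + 2d + e = -74
  81a + 27b + 9c + 3d + e = -435
  256a + 64b + 16c + 4d + e = -1444
  625a + 125b + 25c + 5d + e = -3605
Solving the system yields a = -6, b = 0, c = 6, d = -1, e = 0.
So q(u) = -6u^4 + 6u^2 - u.
Check: q(5) = -3605. ✓

q(u) = -6u^4 + 6u^2 - u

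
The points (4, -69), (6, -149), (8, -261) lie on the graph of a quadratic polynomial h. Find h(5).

Write h(n) = an^2 + bn + c. Substituting each data point gives a linear system:
  16a + 4b + c = -69
  36a + 6b + c = -149
  64a + 8b + c = -261
Solving the system yields a = -4, b = 0, c = -5.
So h(n) = -4n^2 - 5.
Then h(5) = -105.

-105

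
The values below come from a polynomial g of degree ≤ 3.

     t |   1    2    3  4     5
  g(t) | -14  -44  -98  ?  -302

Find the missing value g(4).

-182

The 4 known points determine the degree-3 polynomial uniquely.
Write g(t) = at^3 + bt^2 + ct + d. Substituting each data point gives a linear system:
  a + b + c + d = -14
  8a + 4b + 2c + d = -44
  27a + 9b + 3c + d = -98
  125a + 25b + 5c + d = -302
Solving the system yields a = -1, b = -6, c = -5, d = -2.
So g(t) = -t^3 - 6t^2 - 5t - 2.
Then g(4) = -182.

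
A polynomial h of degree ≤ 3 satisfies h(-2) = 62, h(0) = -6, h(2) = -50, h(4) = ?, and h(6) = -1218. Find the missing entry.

The 4 known points determine the degree-3 polynomial uniquely.
Write h(t) = at^3 + bt^2 + ct + d. Substituting each data point gives a linear system:
  -8a + 4b - 2c + d = 62
  d = -6
  8a + 4b + 2c + d = -50
  216a + 36b + 6c + d = -1218
Solving the system yields a = -6, b = 3, c = -4, d = -6.
So h(t) = -6t^3 + 3t^2 - 4t - 6.
Then h(4) = -358.

-358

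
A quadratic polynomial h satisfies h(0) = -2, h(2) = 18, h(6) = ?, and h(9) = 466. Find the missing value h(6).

The 3 known points determine the degree-2 polynomial uniquely.
Write h(s) = as^2 + bs + c. Substituting each data point gives a linear system:
  c = -2
  4a + 2b + c = 18
  81a + 9b + c = 466
Solving the system yields a = 6, b = -2, c = -2.
So h(s) = 6s^2 - 2s - 2.
Then h(6) = 202.

202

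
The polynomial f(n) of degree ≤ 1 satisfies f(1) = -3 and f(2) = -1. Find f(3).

Write f(n) = an + b. Substituting each data point gives a linear system:
  a + b = -3
  2a + b = -1
Solving the system yields a = 2, b = -5.
So f(n) = 2n - 5.
Then f(3) = 1.

1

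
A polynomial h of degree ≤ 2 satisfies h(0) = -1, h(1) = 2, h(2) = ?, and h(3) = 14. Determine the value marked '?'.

7

The 3 known points determine the degree-2 polynomial uniquely.
Write h(t) = at^2 + bt + c. Substituting each data point gives a linear system:
  c = -1
  a + b + c = 2
  9a + 3b + c = 14
Solving the system yields a = 1, b = 2, c = -1.
So h(t) = t^2 + 2t - 1.
Then h(2) = 7.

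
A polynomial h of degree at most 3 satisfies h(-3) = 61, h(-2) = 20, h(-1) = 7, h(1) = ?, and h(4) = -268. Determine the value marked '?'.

The 4 known points determine the degree-3 polynomial uniquely.
Write h(n) = an^3 + bn^2 + cn + d. Substituting each data point gives a linear system:
  -27a + 9b - 3c + d = 61
  -8a + 4b - 2c + d = 20
  -a + b - c + d = 7
  64a + 16b + 4c + d = -268
Solving the system yields a = -3, b = -4, c = -4, d = 4.
So h(n) = -3n^3 - 4n^2 - 4n + 4.
Then h(1) = -7.

-7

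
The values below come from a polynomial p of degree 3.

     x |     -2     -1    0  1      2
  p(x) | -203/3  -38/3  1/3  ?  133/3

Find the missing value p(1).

On equispaced nodes a degree-3 polynomial has vanishing fourth forward difference, so
  p(-2) - 4·p(-1) + 6·p(0) - 4·p(1) + p(2) = 0.
Substituting the known values and solving for p(1):
  -4·p(1) = -88/3
  p(1) = 22/3.

22/3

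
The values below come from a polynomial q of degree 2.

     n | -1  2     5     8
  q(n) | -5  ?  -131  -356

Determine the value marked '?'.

On equispaced nodes a degree-2 polynomial has vanishing third forward difference, so
  - q(-1) + 3·q(2) - 3·q(5) + q(8) = 0.
Substituting the known values and solving for q(2):
  3·q(2) = -42
  q(2) = -14.

-14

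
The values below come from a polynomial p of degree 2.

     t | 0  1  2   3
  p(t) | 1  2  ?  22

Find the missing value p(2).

9

On equispaced nodes a degree-2 polynomial has vanishing third forward difference, so
  - p(0) + 3·p(1) - 3·p(2) + p(3) = 0.
Substituting the known values and solving for p(2):
  -3·p(2) = -27
  p(2) = 9.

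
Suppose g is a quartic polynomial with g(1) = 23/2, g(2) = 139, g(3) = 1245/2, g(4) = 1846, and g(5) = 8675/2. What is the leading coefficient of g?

6

Write g(x) = ax^4 + bx^3 + cx^2 + dx + e. Substituting each data point gives a linear system:
  a + b + c + d + e = 23/2
  16a + 8b + 4c + 2d + e = 139
  81a + 27b + 9c + 3d + e = 1245/2
  256a + 64b + 16c + 4d + e = 1846
  625a + 125b + 25c + 5d + e = 8675/2
Solving the system yields a = 6, b = 4, c = 4, d = -5/2, e = 0.
So g(x) = 6x^4 + 4x^3 + 4x^2 - (5/2)x.
The leading coefficient is 6.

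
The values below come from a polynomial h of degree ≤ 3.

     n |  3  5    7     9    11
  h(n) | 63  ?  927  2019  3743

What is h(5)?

323

On equispaced nodes a degree-3 polynomial has vanishing fourth forward difference, so
  h(3) - 4·h(5) + 6·h(7) - 4·h(9) + h(11) = 0.
Substituting the known values and solving for h(5):
  -4·h(5) = -1292
  h(5) = 323.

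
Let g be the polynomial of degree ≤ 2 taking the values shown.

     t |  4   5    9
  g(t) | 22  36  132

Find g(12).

Write g(t) = at^2 + bt + c. Substituting each data point gives a linear system:
  16a + 4b + c = 22
  25a + 5b + c = 36
  81a + 9b + c = 132
Solving the system yields a = 2, b = -4, c = 6.
So g(t) = 2t^2 - 4t + 6.
Then g(12) = 246.

246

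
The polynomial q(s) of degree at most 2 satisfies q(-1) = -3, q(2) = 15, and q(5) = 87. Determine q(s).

Using the Lagrange interpolation formula with nodes -1, 2, 5:
  L_0(s) = (s - 2)(s - 5) / 18
  L_1(s) = (s + 1)(s - 5) / -9
  L_2(s) = (s + 1)(s - 2) / 18
Then q(s) = -3·L_0(s) + 15·L_1(s) + 87·L_2(s).
Expanding and collecting terms gives q(s) = 3s^2 + 3s - 3.
Check: q(2) = 15. ✓

q(s) = 3s^2 + 3s - 3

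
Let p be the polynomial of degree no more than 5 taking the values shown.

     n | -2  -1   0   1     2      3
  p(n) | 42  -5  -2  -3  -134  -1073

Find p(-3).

601

Using the Lagrange interpolation formula with nodes -2, -1, 0, 1, 2, 3:
  L_0(n) = (n + 1)n(n - 1)(n - 2)(n - 3) / -120
  L_1(n) = (n + 2)n(n - 1)(n - 2)(n - 3) / 24
  L_2(n) = (n + 2)(n + 1)(n - 1)(n - 2)(n - 3) / -12
  L_3(n) = (n + 2)(n + 1)n(n - 2)(n - 3) / 12
  L_4(n) = (n + 2)(n + 1)n(n - 1)(n - 3) / -24
  L_5(n) = (n + 2)(n + 1)n(n - 1)(n - 2) / 120
Then p(n) = 42·L_0(n) - 5·L_1(n) - 2·L_2(n) - 3·L_3(n) - 134·L_4(n) - 1073·L_5(n).
Expanding and collecting terms gives p(n) = -4n^5 - 3n^4 + 5n^3 + n^2 - 2.
Evaluating at n = -3: p(-3) = 601.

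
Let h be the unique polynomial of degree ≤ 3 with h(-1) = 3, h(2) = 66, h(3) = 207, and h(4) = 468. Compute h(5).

885

Write h(u) = au^3 + bu^2 + cu + d. Substituting each data point gives a linear system:
  -a + b - c + d = 3
  8a + 4b + 2c + d = 66
  27a + 9b + 3c + d = 207
  64a + 16b + 4c + d = 468
Solving the system yields a = 6, b = 6, c = -3, d = 0.
So h(u) = 6u^3 + 6u^2 - 3u.
Then h(5) = 885.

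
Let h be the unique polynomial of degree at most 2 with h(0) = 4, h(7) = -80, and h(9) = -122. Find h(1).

-2

Using the Lagrange interpolation formula with nodes 0, 7, 9:
  L_0(u) = (u - 7)(u - 9) / 63
  L_1(u) = u(u - 9) / -14
  L_2(u) = u(u - 7) / 18
Then h(u) = 4·L_0(u) - 80·L_1(u) - 122·L_2(u).
Expanding and collecting terms gives h(u) = -u² - 5u + 4.
Evaluating at u = 1: h(1) = -2.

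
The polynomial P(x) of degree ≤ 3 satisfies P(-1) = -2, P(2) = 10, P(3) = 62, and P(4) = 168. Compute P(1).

-6

Using the Lagrange interpolation formula with nodes -1, 2, 3, 4:
  L_0(x) = (x - 2)(x - 3)(x - 4) / -60
  L_1(x) = (x + 1)(x - 3)(x - 4) / 6
  L_2(x) = (x + 1)(x - 2)(x - 4) / -4
  L_3(x) = (x + 1)(x - 2)(x - 3) / 10
Then P(x) = -2·L_0(x) + 10·L_1(x) + 62·L_2(x) + 168·L_3(x).
Expanding and collecting terms gives P(x) = 3x³ - 5x - 4.
Evaluating at x = 1: P(1) = -6.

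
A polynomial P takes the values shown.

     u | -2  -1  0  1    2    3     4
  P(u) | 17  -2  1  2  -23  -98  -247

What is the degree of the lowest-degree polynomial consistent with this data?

3

Forward differences of the values at u = -2, -1, 0, 1, 2, 3, 4:
  P  : 17  -2  1  2  -23  -98  -247
  Δ  : -19  3  1  -25  -75  -149
  Δ^2: 22  -2  -26  -50  -74
  Δ^3: -24  -24  -24  -24
  Δ^4: 0  0  0
  Δ^5: 0  0
  Δ^6: 0
The third differences are constant (-24) and nonzero, while all higher differences vanish, so the minimal degree is 3.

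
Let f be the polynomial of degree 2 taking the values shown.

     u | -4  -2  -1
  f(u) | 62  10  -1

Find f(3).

55

Write f(u) = au^2 + bu + c. Substituting each data point gives a linear system:
  16a - 4b + c = 62
  4a - 2b + c = 10
  a - b + c = -1
Solving the system yields a = 5, b = 4, c = -2.
So f(u) = 5u^2 + 4u - 2.
Then f(3) = 55.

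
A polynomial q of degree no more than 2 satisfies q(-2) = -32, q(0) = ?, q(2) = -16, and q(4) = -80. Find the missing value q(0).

On equispaced nodes a degree-2 polynomial has vanishing third forward difference, so
  - q(-2) + 3·q(0) - 3·q(2) + q(4) = 0.
Substituting the known values and solving for q(0):
  3·q(0) = 0
  q(0) = 0.

0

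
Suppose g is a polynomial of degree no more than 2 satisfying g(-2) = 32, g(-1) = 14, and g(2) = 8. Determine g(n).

g(n) = 4n^2 - 6n + 4

Using the Lagrange interpolation formula with nodes -2, -1, 2:
  L_0(n) = (n + 1)(n - 2) / 4
  L_1(n) = (n + 2)(n - 2) / -3
  L_2(n) = (n + 2)(n + 1) / 12
Then g(n) = 32·L_0(n) + 14·L_1(n) + 8·L_2(n).
Expanding and collecting terms gives g(n) = 4n^2 - 6n + 4.
Check: g(-1) = 14. ✓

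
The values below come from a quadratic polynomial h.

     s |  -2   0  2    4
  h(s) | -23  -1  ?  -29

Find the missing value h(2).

The 3 known points determine the degree-2 polynomial uniquely.
Write h(s) = as^2 + bs + c. Substituting each data point gives a linear system:
  4a - 2b + c = -23
  c = -1
  16a + 4b + c = -29
Solving the system yields a = -3, b = 5, c = -1.
So h(s) = -3s^2 + 5s - 1.
Then h(2) = -3.

-3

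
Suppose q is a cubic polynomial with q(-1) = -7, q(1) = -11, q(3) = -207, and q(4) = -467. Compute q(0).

Write q(t) = at^3 + bt^2 + ct + d. Substituting each data point gives a linear system:
  -a + b - c + d = -7
  a + b + c + d = -11
  27a + 9b + 3c + d = -207
  64a + 16b + 4c + d = -467
Solving the system yields a = -6, b = -6, c = 4, d = -3.
So q(t) = -6t^3 - 6t^2 + 4t - 3.
Then q(0) = -3.

-3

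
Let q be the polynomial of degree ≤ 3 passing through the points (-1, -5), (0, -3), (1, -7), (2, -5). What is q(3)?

15

Write q(s) = as^3 + bs^2 + cs + d. Substituting each data point gives a linear system:
  -a + b - c + d = -5
  d = -3
  a + b + c + d = -7
  8a + 4b + 2c + d = -5
Solving the system yields a = 2, b = -3, c = -3, d = -3.
So q(s) = 2s^3 - 3s^2 - 3s - 3.
Then q(3) = 15.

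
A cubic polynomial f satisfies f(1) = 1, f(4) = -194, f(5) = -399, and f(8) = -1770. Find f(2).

Write f(n) = an^3 + bn^2 + cn + d. Substituting each data point gives a linear system:
  a + b + c + d = 1
  64a + 16b + 4c + d = -194
  125a + 25b + 5c + d = -399
  512a + 64b + 8c + d = -1770
Solving the system yields a = -4, b = 5, c = -6, d = 6.
So f(n) = -4n³ + 5n² - 6n + 6.
Then f(2) = -18.

-18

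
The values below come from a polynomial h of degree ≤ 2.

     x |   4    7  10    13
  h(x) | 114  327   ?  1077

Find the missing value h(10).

648

On equispaced nodes a degree-2 polynomial has vanishing third forward difference, so
  - h(4) + 3·h(7) - 3·h(10) + h(13) = 0.
Substituting the known values and solving for h(10):
  -3·h(10) = -1944
  h(10) = 648.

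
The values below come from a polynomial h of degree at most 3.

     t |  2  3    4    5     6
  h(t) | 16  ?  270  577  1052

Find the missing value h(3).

The 4 known points determine the degree-3 polynomial uniquely.
Write h(t) = at^3 + bt^2 + ct + d. Substituting each data point gives a linear system:
  8a + 4b + 2c + d = 16
  64a + 16b + 4c + d = 270
  125a + 25b + 5c + d = 577
  216a + 36b + 6c + d = 1052
Solving the system yields a = 6, b = -6, c = -5, d = 2.
So h(t) = 6t^3 - 6t^2 - 5t + 2.
Then h(3) = 95.

95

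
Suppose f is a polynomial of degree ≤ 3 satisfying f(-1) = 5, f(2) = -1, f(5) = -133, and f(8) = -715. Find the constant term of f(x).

Write f(x) = ax^3 + bx^2 + cx + d. Substituting each data point gives a linear system:
  -a + b - c + d = 5
  8a + 4b + 2c + d = -1
  125a + 25b + 5c + d = -133
  512a + 64b + 8c + d = -715
Solving the system yields a = -2, b = 5, c = -1, d = -3.
So f(x) = -2x^3 + 5x^2 - x - 3.
The constant term is -3.

-3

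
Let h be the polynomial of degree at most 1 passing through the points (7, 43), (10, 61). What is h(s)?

Write h(s) = as + b. Substituting each data point gives a linear system:
  7a + b = 43
  10a + b = 61
Solving the system yields a = 6, b = 1.
So h(s) = 6s + 1.
Check: h(7) = 43. ✓

h(s) = 6s + 1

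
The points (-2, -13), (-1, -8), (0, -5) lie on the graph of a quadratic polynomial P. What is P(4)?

Forward differences of the values at u = -2, -1, 0:
  P  : -13  -8  -5
  Δ  : 5  3
  Δ^2: -2
The second differences are constant, confirming degree 2.
Interpolating (Newton forward form) and evaluating at u = 4 gives P(4) = -13.

-13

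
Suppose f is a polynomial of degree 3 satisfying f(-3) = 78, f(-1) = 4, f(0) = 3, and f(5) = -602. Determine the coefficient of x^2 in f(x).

Write f(x) = ax^3 + bx^2 + cx + d. Substituting each data point gives a linear system:
  -27a + 9b - 3c + d = 78
  -a + b - c + d = 4
  d = 3
  125a + 25b + 5c + d = -602
Solving the system yields a = -4, b = -4, c = -1, d = 3.
So f(x) = -4x^3 - 4x^2 - x + 3.
The coefficient of x^2 is -4.

-4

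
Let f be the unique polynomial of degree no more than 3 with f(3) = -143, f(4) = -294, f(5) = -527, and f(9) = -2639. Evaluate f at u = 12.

Write f(u) = au^3 + bu^2 + cu + d. Substituting each data point gives a linear system:
  27a + 9b + 3c + d = -143
  64a + 16b + 4c + d = -294
  125a + 25b + 5c + d = -527
  729a + 81b + 9c + d = -2639
Solving the system yields a = -3, b = -5, c = -5, d = -2.
So f(u) = -3u^3 - 5u^2 - 5u - 2.
Then f(12) = -5966.

-5966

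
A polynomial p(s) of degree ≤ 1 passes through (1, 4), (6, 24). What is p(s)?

p(s) = 4s

Using the Lagrange interpolation formula with nodes 1, 6:
  L_0(s) = (s - 6) / -5
  L_1(s) = (s - 1) / 5
Then p(s) = 4·L_0(s) + 24·L_1(s).
Expanding and collecting terms gives p(s) = 4s.
Check: p(6) = 24. ✓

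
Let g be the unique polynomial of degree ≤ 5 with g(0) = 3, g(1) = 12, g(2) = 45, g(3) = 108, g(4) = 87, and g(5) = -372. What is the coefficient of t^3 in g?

-4

Write g(t) = at^5 + bt^4 + ct^3 + dt^2 + et + k. Substituting each data point gives a linear system:
  k = 3
  a + b + c + d + e + k = 12
  32a + 16b + 8c + 4d + 2e + k = 45
  243a + 81b + 27c + 9d + 3e + k = 108
  1024a + 256b + 64c + 16d + 4e + k = 87
  3125a + 625b + 125c + 25d + 5e + k = -372
Solving the system yields a = -1, b = 5, c = -4, d = 4, e = 5, k = 3.
So g(t) = -t^5 + 5t^4 - 4t^3 + 4t^2 + 5t + 3.
The coefficient of t^3 is -4.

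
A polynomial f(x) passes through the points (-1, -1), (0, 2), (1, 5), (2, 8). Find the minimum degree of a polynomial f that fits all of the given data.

1

Forward differences of the values at x = -1, 0, 1, 2:
  f  : -1  2  5  8
  Δ  : 3  3  3
  Δ^2: 0  0
  Δ^3: 0
The first differences are constant (3) and nonzero, while all higher differences vanish, so the minimal degree is 1.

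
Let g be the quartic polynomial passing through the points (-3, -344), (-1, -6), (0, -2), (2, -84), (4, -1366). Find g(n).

g(n) = -5n^4 - 2n^3 + 2n^2 + 3n - 2

Write g(n) = an^4 + bn^3 + cn^2 + dn + e. Substituting each data point gives a linear system:
  81a - 27b + 9c - 3d + e = -344
  a - b + c - d + e = -6
  e = -2
  16a + 8b + 4c + 2d + e = -84
  256a + 64b + 16c + 4d + e = -1366
Solving the system yields a = -5, b = -2, c = 2, d = 3, e = -2.
So g(n) = -5n⁴ - 2n³ + 2n² + 3n - 2.
Check: g(2) = -84. ✓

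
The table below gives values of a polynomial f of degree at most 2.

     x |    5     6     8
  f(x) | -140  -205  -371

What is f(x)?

f(x) = -6x^2 + x + 5

Write f(x) = ax^2 + bx + c. Substituting each data point gives a linear system:
  25a + 5b + c = -140
  36a + 6b + c = -205
  64a + 8b + c = -371
Solving the system yields a = -6, b = 1, c = 5.
So f(x) = -6x² + x + 5.
Check: f(6) = -205. ✓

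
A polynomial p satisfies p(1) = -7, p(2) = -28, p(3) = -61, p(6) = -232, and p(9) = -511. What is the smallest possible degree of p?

2

Divided differences on the nodes 1, 2, 3, 6, 9:
  order 0: -7  -28  -61  -232  -511
  order 1: -21  -33  -57  -93
  order 2: -6  -6  -6
  order 3: 0  0
  order 4: 0
The order-2 divided differences are all -6 (nonzero) and every higher order vanishes, so the data lies on a polynomial of degree exactly 2.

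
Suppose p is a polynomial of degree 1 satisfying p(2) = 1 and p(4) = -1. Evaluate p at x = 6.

Write p(x) = ax + b. Substituting each data point gives a linear system:
  2a + b = 1
  4a + b = -1
Solving the system yields a = -1, b = 3.
So p(x) = -x + 3.
Then p(6) = -3.

-3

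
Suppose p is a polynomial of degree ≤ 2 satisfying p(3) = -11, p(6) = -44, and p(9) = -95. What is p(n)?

p(n) = -n^2 - 2n + 4

Write p(n) = an^2 + bn + c. Substituting each data point gives a linear system:
  9a + 3b + c = -11
  36a + 6b + c = -44
  81a + 9b + c = -95
Solving the system yields a = -1, b = -2, c = 4.
So p(n) = -n^2 - 2n + 4.
Check: p(6) = -44. ✓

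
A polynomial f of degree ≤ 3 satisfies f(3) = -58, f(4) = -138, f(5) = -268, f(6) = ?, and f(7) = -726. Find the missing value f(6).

-460

The 4 known points determine the degree-3 polynomial uniquely.
Write f(n) = an^3 + bn^2 + cn + d. Substituting each data point gives a linear system:
  27a + 9b + 3c + d = -58
  64a + 16b + 4c + d = -138
  125a + 25b + 5c + d = -268
  343a + 49b + 7c + d = -726
Solving the system yields a = -2, b = -1, c = 1, d = 2.
So f(n) = -2n³ - n² + n + 2.
Then f(6) = -460.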